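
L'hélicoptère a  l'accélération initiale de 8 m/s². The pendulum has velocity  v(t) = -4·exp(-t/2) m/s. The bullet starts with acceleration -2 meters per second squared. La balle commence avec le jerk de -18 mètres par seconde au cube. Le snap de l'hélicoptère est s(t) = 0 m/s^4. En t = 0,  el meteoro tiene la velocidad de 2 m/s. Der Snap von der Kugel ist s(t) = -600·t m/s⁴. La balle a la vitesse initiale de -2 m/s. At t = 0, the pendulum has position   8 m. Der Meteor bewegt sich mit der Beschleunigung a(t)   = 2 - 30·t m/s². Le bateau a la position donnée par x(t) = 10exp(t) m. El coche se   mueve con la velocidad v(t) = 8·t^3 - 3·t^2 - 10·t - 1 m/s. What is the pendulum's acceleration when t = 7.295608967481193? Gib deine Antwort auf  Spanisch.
Para resolver esto, necesitamos tomar 1 derivada de nuestra ecuación de la velocidad v(t) = -4·exp(-t/2). La derivada de la velocidad da la aceleración: a(t) = 2·exp(-t/2). De la ecuación de la aceleración a(t) = 2·exp(-t/2), sustituimos t = 7.295608967481193 para obtener a = 0.0520965108257383.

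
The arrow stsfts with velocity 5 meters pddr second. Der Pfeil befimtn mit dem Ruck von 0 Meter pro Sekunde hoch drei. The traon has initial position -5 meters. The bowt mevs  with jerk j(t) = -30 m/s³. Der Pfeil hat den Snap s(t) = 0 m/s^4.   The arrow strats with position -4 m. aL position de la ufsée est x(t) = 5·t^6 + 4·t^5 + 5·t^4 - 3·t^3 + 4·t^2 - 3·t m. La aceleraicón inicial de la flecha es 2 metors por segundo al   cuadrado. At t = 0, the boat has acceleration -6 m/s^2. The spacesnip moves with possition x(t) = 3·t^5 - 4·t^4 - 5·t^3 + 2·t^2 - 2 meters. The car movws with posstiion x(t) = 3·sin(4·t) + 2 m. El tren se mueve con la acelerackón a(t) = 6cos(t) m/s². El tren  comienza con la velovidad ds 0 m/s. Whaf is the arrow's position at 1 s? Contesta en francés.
Nous devons intégrer notre équation du snap s(t) = 0 4 fois. En intégrant le snap et en utilisant la condition initiale j(0) = 0, nous obtenons j(t) = 0. La primitive du jerk est l'accélération. En utilisant a(0) = 2, nous obtenons a(t) = 2. En prenant ∫a(t)dt et en appliquant v(0) = 5, nous trouvons v(t) = 2·t + 5. L'intégrale de la vitesse est la position. En utilisant x(0) = -4, nous obtenons x(t) = t^2 + 5·t - 4. En utilisant x(t) = t^2 + 5·t - 4 et en substituant t = 1, nous trouvons x = 2.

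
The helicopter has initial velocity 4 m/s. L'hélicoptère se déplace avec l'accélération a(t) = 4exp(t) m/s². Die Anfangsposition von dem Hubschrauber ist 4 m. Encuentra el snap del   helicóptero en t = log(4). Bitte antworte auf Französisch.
Pour résoudre ceci, nous devons prendre 2 dérivées de notre équation de l'accélération a(t) = 4·exp(t). La dérivée de l'accélération donne le jerk: j(t) = 4·exp(t). La dérivée du jerk donne le snap: s(t) = 4·exp(t). Nous avons le snap s(t) = 4·exp(t). En substituant t = log(4): s(log(4)) = 16.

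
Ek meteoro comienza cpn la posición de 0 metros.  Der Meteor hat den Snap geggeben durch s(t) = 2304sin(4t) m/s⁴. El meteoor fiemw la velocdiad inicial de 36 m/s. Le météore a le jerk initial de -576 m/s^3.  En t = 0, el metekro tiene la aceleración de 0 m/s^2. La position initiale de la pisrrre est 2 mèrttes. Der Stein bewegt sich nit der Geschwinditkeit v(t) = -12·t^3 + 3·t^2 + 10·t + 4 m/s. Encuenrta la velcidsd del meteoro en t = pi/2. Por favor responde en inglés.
We need to integrate our snap equation s(t) = 2304·sin(4·t) 3 times. The integral of snap, with j(0) = -576, gives jerk: j(t) = -576·cos(4·t). The antiderivative of jerk, with a(0) = 0, gives acceleration: a(t) = -144·sin(4·t). The antiderivative of acceleration is velocity. Using v(0) = 36, we get v(t) = 36·cos(4·t). We have velocity v(t) = 36·cos(4·t). Substituting t = pi/2: v(pi/2) = 36.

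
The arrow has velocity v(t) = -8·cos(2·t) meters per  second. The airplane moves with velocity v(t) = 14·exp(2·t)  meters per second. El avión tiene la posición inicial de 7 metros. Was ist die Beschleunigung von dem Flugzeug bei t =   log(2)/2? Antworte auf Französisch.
Nous devons dériver notre équation de la vitesse v(t) = 14·exp(2·t) 1 fois. En dérivant la vitesse, nous obtenons l'accélération: a(t) = 28·exp(2·t). Nous avons l'accélération a(t) = 28·exp(2·t). En substituant t = log(2)/2: a(log(2)/2) = 56.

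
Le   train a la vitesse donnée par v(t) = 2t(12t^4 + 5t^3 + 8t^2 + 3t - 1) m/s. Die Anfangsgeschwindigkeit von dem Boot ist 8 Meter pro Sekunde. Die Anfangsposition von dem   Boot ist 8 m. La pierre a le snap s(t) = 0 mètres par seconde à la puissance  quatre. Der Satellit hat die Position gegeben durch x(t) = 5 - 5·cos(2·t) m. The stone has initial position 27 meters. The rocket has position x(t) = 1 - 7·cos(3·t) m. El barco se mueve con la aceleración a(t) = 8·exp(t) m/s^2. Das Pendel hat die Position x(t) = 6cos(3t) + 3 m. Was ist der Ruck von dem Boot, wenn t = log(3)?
Wir müssen unsere Gleichung für die Beschleunigung a(t) = 8·exp(t) 1-mal ableiten. Mit d/dt von a(t) finden wir j(t) = 8·exp(t). Wir haben den Ruck j(t) = 8·exp(t). Durch Einsetzen von t = log(3): j(log(3)) = 24.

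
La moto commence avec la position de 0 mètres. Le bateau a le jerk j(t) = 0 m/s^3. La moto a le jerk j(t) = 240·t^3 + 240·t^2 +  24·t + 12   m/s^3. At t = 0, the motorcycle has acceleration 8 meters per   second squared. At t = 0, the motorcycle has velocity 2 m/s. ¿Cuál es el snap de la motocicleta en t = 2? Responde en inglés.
Starting from jerk j(t) = 240·t^3 + 240·t^2 + 24·t + 12, we take 1 derivative. The derivative of jerk gives snap: s(t) = 720·t^2 + 480·t + 24. Using s(t) = 720·t^2 + 480·t + 24 and substituting t = 2, we find s = 3864.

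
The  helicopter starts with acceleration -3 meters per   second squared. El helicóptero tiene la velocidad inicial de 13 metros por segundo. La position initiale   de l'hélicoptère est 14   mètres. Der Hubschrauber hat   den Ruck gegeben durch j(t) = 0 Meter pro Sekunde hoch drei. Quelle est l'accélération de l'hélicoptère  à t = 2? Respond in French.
En partant du jerk j(t) = 0, nous prenons 1 primitive. La primitive du jerk est l'accélération. En utilisant a(0) = -3, nous obtenons a(t) = -3. En utilisant a(t) = -3 et en substituant t = 2, nous trouvons a = -3.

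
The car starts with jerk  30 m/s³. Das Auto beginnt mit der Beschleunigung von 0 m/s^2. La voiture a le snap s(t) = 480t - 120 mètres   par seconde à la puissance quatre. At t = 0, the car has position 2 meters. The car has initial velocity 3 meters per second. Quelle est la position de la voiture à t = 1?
Pour résoudre ceci, nous devons prendre 4 intégrales de notre équation du snap s(t) = 480·t - 120. L'intégrale du snap est le jerk. En utilisant j(0) = 30, nous obtenons j(t) = 240·t^2 - 120·t + 30. La primitive du jerk, avec a(0) = 0, donne l'accélération: a(t) = 10·t·(8·t^2 - 6·t + 3). L'intégrale de l'accélération est la vitesse. En utilisant v(0) = 3, nous obtenons v(t) = 20·t^4 - 20·t^3 + 15·t^2 + 3. L'intégrale de la vitesse, avec x(0) = 2, donne la position: x(t) = 4·t^5 - 5·t^4 + 5·t^3 + 3·t + 2. De l'équation de la position x(t) = 4·t^5 - 5·t^4 + 5·t^3 + 3·t + 2, nous substituons t = 1 pour obtenir x = 9.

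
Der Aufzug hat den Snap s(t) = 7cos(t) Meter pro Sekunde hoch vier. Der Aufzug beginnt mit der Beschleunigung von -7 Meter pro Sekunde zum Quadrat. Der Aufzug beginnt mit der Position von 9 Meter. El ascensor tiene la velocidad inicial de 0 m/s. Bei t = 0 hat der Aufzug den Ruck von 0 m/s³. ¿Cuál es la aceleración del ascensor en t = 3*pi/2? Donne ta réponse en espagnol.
Partiendo del snap s(t) = 7·cos(t), tomamos 2 antiderivadas. La integral del snap es la sacudida. Usando j(0) = 0, obtenemos j(t) = 7·sin(t). Integrando la sacudida y usando la condición inicial a(0) = -7, obtenemos a(t) = -7·cos(t). De la ecuación de la aceleración a(t) = -7·cos(t), sustituimos t = 3*pi/2 para obtener a = 0.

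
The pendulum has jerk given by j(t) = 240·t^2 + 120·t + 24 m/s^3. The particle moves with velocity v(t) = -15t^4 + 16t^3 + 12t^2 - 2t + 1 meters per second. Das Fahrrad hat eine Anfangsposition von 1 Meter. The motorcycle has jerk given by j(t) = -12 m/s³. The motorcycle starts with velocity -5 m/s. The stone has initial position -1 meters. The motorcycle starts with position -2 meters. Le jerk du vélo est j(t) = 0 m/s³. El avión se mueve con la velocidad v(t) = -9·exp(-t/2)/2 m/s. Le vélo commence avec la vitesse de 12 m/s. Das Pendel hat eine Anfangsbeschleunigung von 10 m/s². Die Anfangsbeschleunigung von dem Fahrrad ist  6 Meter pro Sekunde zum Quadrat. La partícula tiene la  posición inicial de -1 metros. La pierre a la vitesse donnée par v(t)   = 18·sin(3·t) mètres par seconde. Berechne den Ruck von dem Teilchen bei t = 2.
Ausgehend von der Geschwindigkeit v(t) = -15·t^4 + 16·t^3 + 12·t^2 - 2·t + 1, nehmen wir 2 Ableitungen. Durch Ableiten von der Geschwindigkeit erhalten wir die Beschleunigung: a(t) = -60·t^3 + 48·t^2 + 24·t - 2. Mit d/dt von a(t) finden wir j(t) = -180·t^2 + 96·t + 24. Mit j(t) = -180·t^2 + 96·t + 24 und Einsetzen von t = 2, finden wir j = -504.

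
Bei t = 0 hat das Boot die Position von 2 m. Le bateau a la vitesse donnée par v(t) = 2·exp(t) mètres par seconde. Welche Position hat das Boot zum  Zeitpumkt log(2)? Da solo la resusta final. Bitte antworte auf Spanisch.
x(log(2)) = 4.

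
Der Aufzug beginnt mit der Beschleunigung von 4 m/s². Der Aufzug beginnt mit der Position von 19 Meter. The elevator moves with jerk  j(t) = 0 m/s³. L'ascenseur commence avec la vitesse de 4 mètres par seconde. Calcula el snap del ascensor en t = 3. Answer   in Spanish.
Para resolver esto, necesitamos tomar 1 derivada de nuestra ecuación de la sacudida j(t) = 0. Tomando d/dt de j(t), encontramos s(t) = 0. De la ecuación del snap s(t) = 0, sustituimos t = 3 para obtener s = 0.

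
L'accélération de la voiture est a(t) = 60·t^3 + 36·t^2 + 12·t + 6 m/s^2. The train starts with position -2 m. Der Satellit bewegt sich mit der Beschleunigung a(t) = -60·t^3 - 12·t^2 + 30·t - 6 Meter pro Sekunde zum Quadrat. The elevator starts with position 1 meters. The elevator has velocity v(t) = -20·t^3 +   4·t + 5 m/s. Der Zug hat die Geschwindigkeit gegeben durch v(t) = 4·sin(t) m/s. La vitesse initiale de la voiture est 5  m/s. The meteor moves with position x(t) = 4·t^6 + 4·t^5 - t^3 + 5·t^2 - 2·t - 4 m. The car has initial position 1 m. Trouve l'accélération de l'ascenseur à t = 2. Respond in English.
Starting from velocity v(t) = -20·t^3 + 4·t + 5, we take 1 derivative. The derivative of velocity gives acceleration: a(t) = 4 - 60·t^2. From the given acceleration equation a(t) = 4 - 60·t^2, we substitute t = 2 to get a = -236.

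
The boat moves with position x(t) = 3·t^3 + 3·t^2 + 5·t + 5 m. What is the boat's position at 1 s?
We have position x(t) = 3·t^3 + 3·t^2 + 5·t + 5. Substituting t = 1: x(1) = 16.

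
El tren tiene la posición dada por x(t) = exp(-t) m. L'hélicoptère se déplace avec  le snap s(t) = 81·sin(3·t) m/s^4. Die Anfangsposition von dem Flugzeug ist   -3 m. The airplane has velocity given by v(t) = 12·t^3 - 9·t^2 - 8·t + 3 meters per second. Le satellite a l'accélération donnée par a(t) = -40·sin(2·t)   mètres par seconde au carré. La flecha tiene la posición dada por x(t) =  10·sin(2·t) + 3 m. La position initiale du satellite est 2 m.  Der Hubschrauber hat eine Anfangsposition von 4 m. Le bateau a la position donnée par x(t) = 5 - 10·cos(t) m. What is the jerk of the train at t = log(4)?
Starting from position x(t) = exp(-t), we take 3 derivatives. Taking d/dt of x(t), we find v(t) = -exp(-t). Differentiating velocity, we get acceleration: a(t) = exp(-t). Differentiating acceleration, we get jerk: j(t) = -exp(-t). From the given jerk equation j(t) = -exp(-t), we substitute t = log(4) to get j = -1/4.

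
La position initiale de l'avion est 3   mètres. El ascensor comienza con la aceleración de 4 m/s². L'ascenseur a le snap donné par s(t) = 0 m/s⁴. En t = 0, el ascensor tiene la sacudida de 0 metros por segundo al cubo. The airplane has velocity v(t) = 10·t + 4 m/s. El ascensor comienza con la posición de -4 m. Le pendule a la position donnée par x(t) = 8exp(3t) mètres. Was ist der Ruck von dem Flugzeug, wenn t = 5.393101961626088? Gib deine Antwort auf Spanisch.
Para resolver esto, necesitamos tomar 2 derivadas de nuestra ecuación de la velocidad v(t) = 10·t + 4. Tomando d/dt de v(t), encontramos a(t) = 10. Derivando la aceleración, obtenemos la sacudida: j(t) = 0. Tenemos la sacudida j(t) = 0. Sustituyendo t = 5.393101961626088: j(5.393101961626088) = 0.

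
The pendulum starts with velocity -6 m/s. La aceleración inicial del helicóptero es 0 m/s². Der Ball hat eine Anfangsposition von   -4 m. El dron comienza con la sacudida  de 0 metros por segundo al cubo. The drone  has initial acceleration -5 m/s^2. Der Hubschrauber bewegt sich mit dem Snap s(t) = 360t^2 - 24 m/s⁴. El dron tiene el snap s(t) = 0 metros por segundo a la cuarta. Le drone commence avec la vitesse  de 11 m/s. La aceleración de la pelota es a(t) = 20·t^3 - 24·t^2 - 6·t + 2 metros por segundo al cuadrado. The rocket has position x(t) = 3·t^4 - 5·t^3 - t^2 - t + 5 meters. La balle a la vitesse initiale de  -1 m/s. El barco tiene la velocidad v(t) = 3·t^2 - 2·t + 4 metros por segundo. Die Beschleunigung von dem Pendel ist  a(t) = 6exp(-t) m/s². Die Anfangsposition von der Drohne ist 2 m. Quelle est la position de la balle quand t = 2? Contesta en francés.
Nous devons trouver l'intégrale de notre équation de l'accélération a(t) = 20·t^3 - 24·t^2 - 6·t + 2 2 fois. L'intégrale de l'accélération est la vitesse. En utilisant v(0) = -1, nous obtenons v(t) = 5·t^4 - 8·t^3 - 3·t^2 + 2·t - 1. La primitive de la vitesse est la position. En utilisant x(0) = -4, nous obtenons x(t) = t^5 - 2·t^4 - t^3 + t^2 - t - 4. De l'équation de la position x(t) = t^5 - 2·t^4 - t^3 + t^2 - t - 4, nous substituons t = 2 pour obtenir x = -10.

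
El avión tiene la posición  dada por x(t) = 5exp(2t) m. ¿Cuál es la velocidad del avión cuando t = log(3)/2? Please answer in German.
Um dies zu lösen, müssen wir 1 Ableitung unserer Gleichung für die Position x(t) = 5·exp(2·t) nehmen. Durch Ableiten von der Position erhalten wir die Geschwindigkeit: v(t) = 10·exp(2·t). Aus der Gleichung für die Geschwindigkeit v(t) = 10·exp(2·t), setzen wir t = log(3)/2 ein und erhalten v = 30.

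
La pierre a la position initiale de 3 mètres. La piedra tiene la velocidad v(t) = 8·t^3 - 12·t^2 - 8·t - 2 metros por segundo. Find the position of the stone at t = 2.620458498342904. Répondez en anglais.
To find the answer, we compute 1 integral of v(t) = 8·t^3 - 12·t^2 - 8·t - 2. Finding the antiderivative of v(t) and using x(0) = 3: x(t) = 2·t^4 - 4·t^3 - 4·t^2 - 2·t + 3. Using x(t) = 2·t^4 - 4·t^3 - 4·t^2 - 2·t + 3 and substituting t = 2.620458498342904, we find x = -7.37885458248653.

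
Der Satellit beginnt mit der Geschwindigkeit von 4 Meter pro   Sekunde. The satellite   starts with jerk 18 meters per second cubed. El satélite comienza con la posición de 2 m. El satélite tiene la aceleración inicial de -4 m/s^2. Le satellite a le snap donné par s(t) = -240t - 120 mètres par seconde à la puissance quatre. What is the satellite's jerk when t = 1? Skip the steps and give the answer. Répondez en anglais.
The answer is -222.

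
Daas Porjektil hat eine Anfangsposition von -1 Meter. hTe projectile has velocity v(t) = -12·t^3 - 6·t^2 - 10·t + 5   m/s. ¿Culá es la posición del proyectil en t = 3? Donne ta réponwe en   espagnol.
Debemos encontrar la integral de nuestra ecuación de la velocidad v(t) = -12·t^3 - 6·t^2 - 10·t + 5 1 vez. La antiderivada de la velocidad es la posición. Usando x(0) = -1, obtenemos x(t) = -3·t^4 - 2·t^3 - 5·t^2 + 5·t - 1. Tenemos la posición x(t) = -3·t^4 - 2·t^3 - 5·t^2 + 5·t - 1. Sustituyendo t = 3: x(3) = -328.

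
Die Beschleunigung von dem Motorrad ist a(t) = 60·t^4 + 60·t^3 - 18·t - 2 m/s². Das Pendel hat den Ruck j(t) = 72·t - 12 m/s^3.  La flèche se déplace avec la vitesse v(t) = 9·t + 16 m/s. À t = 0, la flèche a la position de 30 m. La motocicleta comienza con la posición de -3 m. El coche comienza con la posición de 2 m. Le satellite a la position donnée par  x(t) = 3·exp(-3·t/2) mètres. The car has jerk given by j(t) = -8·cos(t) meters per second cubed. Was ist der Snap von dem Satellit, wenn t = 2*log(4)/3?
Wir müssen unsere Gleichung für die Position x(t) = 3·exp(-3·t/2) 4-mal ableiten. Die Ableitung von der Position ergibt die Geschwindigkeit: v(t) = -9·exp(-3·t/2)/2. Durch Ableiten von der Geschwindigkeit erhalten wir die Beschleunigung: a(t) = 27·exp(-3·t/2)/4. Mit d/dt von a(t) finden wir j(t) = -81·exp(-3·t/2)/8. Durch Ableiten von dem Ruck erhalten wir den Snap: s(t) = 243·exp(-3·t/2)/16. Mit s(t) = 243·exp(-3·t/2)/16 und Einsetzen von t = 2*log(4)/3, finden wir s = 243/64.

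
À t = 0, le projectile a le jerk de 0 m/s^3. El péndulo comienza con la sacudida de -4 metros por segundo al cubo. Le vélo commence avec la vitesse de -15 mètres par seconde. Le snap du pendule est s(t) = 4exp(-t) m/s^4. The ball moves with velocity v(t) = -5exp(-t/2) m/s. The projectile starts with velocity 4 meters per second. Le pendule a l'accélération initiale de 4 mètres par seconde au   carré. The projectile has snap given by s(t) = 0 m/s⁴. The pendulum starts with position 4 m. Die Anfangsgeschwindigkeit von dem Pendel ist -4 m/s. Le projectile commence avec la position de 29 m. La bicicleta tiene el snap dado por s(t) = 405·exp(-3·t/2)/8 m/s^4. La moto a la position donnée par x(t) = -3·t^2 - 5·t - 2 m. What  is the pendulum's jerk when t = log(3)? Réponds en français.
Nous devons intégrer notre équation du snap s(t) = 4·exp(-t) 1 fois. La primitive du snap est le jerk. En utilisant j(0) = -4, nous obtenons j(t) = -4·exp(-t). Nous avons le jerk j(t) = -4·exp(-t). En substituant t = log(3): j(log(3)) = -4/3.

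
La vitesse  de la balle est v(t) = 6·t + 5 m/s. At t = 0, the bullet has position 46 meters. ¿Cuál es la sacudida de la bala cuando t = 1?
Partiendo de la velocidad v(t) = 6·t + 5, tomamos 2 derivadas. Derivando la velocidad, obtenemos la aceleración: a(t) = 6. Tomando d/dt de a(t), encontramos j(t) = 0. Usando j(t) = 0 y sustituyendo t = 1, encontramos j = 0.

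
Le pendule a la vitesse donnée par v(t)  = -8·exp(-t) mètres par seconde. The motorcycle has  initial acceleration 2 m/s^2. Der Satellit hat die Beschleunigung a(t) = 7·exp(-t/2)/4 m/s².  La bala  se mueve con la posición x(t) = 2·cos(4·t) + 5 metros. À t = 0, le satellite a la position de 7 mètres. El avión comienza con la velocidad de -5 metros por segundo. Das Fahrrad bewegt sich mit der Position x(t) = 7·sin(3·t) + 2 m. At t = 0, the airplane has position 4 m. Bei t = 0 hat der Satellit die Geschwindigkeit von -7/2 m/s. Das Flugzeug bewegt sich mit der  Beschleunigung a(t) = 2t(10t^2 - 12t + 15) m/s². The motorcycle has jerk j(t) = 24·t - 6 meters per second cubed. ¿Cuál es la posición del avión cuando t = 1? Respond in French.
Nous devons intégrer notre équation de l'accélération a(t) = 2·t·(10·t^2 - 12·t + 15) 2 fois. En intégrant l'accélération et en utilisant la condition initiale v(0) = -5, nous obtenons v(t) = 5·t^4 - 8·t^3 + 15·t^2 - 5. En intégrant la vitesse et en utilisant la condition initiale x(0) = 4, nous obtenons x(t) = t^5 - 2·t^4 + 5·t^3 - 5·t + 4. De l'équation de la position x(t) = t^5 - 2·t^4 + 5·t^3 - 5·t + 4, nous substituons t = 1 pour obtenir x = 3.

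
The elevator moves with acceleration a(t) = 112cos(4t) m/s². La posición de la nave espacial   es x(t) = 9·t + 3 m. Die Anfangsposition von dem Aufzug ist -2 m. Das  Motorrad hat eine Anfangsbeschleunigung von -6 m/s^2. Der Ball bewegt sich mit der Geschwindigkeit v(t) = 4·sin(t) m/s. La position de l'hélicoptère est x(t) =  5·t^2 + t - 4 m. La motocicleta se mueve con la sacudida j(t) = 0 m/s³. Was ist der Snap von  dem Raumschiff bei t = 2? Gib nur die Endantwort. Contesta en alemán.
Der Snap bei t = 2 ist s = 0.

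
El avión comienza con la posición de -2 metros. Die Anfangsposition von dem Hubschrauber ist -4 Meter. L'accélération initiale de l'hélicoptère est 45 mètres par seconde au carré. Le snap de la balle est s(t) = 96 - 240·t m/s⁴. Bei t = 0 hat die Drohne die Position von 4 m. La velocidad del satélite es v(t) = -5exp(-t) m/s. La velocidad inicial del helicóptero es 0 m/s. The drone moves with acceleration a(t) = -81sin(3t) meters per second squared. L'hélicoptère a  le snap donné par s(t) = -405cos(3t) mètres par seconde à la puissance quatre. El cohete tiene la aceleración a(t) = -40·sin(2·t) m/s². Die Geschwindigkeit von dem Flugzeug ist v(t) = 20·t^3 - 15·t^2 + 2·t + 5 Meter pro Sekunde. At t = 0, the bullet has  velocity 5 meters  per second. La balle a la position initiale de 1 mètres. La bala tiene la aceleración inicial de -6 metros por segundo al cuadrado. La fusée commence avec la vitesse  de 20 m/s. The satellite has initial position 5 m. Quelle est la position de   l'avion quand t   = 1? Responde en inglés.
We need to integrate our velocity equation v(t) = 20·t^3 - 15·t^2 + 2·t + 5 1 time. Taking ∫v(t)dt and applying x(0) = -2, we find x(t) = 5·t^4 - 5·t^3 + t^2 + 5·t - 2. From the given position equation x(t) = 5·t^4 - 5·t^3 + t^2 + 5·t - 2, we substitute t = 1 to get x = 4.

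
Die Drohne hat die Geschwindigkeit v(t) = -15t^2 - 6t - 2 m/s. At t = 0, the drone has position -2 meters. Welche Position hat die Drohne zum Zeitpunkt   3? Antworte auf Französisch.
En partant de la vitesse v(t) = -15·t^2 - 6·t - 2, nous prenons 1 intégrale. En prenant ∫v(t)dt et en appliquant x(0) = -2, nous trouvons x(t) = -5·t^3 - 3·t^2 - 2·t - 2. Nous avons la position x(t) = -5·t^3 - 3·t^2 - 2·t - 2. En substituant t = 3: x(3) = -170.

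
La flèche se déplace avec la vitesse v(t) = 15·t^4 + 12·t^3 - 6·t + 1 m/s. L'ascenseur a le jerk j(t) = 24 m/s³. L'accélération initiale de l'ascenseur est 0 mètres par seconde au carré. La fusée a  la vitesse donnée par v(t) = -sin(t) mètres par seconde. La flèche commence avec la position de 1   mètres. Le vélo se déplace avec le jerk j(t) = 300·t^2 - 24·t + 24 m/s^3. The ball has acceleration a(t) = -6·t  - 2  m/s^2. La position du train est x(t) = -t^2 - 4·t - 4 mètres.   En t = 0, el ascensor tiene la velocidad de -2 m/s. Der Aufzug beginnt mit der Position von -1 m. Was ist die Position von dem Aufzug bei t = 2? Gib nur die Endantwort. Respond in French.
x(2) = 27.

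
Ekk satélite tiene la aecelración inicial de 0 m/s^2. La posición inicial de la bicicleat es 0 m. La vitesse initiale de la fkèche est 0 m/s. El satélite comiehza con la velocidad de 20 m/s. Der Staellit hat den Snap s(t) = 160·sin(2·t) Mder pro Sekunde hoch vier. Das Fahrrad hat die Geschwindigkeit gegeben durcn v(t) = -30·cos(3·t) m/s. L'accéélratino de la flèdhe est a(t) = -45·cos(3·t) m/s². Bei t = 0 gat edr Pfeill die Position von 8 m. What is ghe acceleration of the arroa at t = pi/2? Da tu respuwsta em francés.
Nous avons l'accélération a(t) = -45·cos(3·t). En substituant t = pi/2: a(pi/2) = 0.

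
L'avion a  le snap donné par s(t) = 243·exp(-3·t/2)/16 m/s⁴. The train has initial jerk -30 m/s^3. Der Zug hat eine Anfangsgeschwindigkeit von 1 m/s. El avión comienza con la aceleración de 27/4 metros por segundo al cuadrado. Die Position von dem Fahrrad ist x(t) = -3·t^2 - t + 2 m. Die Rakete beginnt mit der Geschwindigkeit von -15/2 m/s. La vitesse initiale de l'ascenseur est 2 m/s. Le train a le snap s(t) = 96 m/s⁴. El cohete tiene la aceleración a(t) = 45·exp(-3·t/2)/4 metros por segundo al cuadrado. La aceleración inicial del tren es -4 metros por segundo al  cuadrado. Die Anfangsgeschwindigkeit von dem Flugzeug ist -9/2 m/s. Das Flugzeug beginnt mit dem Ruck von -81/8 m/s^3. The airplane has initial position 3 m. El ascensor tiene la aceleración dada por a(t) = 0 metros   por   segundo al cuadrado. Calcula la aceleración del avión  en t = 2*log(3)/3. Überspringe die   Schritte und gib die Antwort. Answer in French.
La réponse est 9/4.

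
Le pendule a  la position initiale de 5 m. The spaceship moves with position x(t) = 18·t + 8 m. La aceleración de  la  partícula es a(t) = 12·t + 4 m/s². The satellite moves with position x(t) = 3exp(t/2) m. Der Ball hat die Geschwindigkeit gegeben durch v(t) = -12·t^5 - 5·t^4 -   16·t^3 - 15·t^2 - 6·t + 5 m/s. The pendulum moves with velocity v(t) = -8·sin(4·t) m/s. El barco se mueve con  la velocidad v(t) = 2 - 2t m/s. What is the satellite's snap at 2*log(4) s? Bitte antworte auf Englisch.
To solve this, we need to take 4 derivatives of our position equation x(t) = 3·exp(t/2). The derivative of position gives velocity: v(t) = 3·exp(t/2)/2. Taking d/dt of v(t), we find a(t) = 3·exp(t/2)/4. Taking d/dt of a(t), we find j(t) = 3·exp(t/2)/8. Taking d/dt of j(t), we find s(t) = 3·exp(t/2)/16. Using s(t) = 3·exp(t/2)/16 and substituting t = 2*log(4), we find s = 3/4.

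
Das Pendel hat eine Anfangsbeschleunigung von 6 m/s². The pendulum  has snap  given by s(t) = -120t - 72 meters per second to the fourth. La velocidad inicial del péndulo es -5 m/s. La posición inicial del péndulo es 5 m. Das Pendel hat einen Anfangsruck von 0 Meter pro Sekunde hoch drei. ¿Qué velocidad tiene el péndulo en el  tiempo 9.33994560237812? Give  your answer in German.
Um dies zu lösen, müssen wir 3 Integrale unserer Gleichung für den Snap s(t) = -120·t - 72 finden. Mit ∫s(t)dt und Anwendung von j(0) = 0, finden wir j(t) = 12·t·(-5·t - 6). Die Stammfunktion von dem Ruck, mit a(0) = 6, ergibt die Beschleunigung: a(t) = -20·t^3 - 36·t^2 + 6. Durch Integration von der Beschleunigung und Verwendung der Anfangsbedingung v(0) = -5, erhalten wir v(t) = -5·t^4 - 12·t^3 + 6·t - 5. Aus der Gleichung für die Geschwindigkeit v(t) = -5·t^4 - 12·t^3 + 6·t - 5, setzen wir t = 9.33994560237812 ein und erhalten v = -47775.5186427588.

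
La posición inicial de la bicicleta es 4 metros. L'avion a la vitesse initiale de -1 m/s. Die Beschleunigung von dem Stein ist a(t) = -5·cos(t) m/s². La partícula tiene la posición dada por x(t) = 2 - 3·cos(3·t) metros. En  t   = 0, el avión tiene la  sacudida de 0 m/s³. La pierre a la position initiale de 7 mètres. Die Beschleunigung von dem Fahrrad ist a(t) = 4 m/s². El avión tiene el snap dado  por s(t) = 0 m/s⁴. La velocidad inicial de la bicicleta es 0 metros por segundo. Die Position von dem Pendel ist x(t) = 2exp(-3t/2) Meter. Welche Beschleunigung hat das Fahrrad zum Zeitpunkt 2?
Mit a(t) = 4 und Einsetzen von t = 2, finden wir a = 4.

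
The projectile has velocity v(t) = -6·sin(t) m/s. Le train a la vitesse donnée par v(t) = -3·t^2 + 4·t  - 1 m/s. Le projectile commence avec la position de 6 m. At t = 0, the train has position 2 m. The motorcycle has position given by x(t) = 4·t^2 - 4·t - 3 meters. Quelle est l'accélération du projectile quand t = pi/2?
En partant de la vitesse v(t) = -6·sin(t), nous prenons 1 dérivée. En dérivant la vitesse, nous obtenons l'accélération: a(t) = -6·cos(t). Nous avons l'accélération a(t) = -6·cos(t). En substituant t = pi/2: a(pi/2) = 0.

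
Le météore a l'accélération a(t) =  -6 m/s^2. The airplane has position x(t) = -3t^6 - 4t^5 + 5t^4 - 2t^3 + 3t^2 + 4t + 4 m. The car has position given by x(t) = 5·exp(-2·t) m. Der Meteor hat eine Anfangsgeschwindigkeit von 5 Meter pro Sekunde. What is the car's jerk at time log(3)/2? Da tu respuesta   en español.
Para resolver esto, necesitamos tomar 3 derivadas de nuestra ecuación de la posición x(t) = 5·exp(-2·t). Tomando d/dt de x(t), encontramos v(t) = -10·exp(-2·t). La derivada de la velocidad da la aceleración: a(t) = 20·exp(-2·t). Tomando d/dt de a(t), encontramos j(t) = -40·exp(-2·t). De la ecuación de la sacudida j(t) = -40·exp(-2·t), sustituimos t = log(3)/2 para obtener j = -40/3.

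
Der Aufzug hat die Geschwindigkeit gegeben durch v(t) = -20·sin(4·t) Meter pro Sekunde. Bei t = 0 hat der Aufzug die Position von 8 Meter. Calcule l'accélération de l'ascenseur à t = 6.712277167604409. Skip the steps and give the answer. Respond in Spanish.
a(6.712277167604409) = 11.6046022148740.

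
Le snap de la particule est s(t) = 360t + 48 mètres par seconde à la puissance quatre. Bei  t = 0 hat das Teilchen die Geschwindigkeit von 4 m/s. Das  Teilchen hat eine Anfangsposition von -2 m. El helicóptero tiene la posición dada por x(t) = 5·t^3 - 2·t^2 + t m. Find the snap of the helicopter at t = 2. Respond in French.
Nous devons dériver notre équation de la position x(t) = 5·t^3 - 2·t^2 + t 4 fois. En dérivant la position, nous obtenons la vitesse: v(t) = 15·t^2 - 4·t + 1. La dérivée de la vitesse donne l'accélération: a(t) = 30·t - 4. En prenant d/dt de a(t), nous trouvons j(t) = 30. En prenant d/dt de j(t), nous trouvons s(t) = 0. Nous avons le snap s(t) = 0. En substituant t = 2: s(2) = 0.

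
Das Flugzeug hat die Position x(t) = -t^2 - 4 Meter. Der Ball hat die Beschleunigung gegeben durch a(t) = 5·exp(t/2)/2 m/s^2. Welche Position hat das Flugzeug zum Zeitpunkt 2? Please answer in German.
Mit x(t) = -t^2 - 4 und Einsetzen von t = 2, finden wir x = -8.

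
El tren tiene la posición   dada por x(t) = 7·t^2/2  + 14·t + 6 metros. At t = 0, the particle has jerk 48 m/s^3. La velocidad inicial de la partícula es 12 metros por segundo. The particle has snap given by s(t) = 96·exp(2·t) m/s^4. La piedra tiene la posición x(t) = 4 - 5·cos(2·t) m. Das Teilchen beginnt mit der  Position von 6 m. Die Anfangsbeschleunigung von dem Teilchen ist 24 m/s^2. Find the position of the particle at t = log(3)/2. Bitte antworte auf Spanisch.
Partiendo del snap s(t) = 96·exp(2·t), tomamos 4 antiderivadas. La antiderivada del snap es la sacudida. Usando j(0) = 48, obtenemos j(t) = 48·exp(2·t). Integrando la sacudida y usando la condición inicial a(0) = 24, obtenemos a(t) = 24·exp(2·t). La integral de la aceleración es la velocidad. Usando v(0) = 12, obtenemos v(t) = 12·exp(2·t). Tomando ∫v(t)dt y aplicando x(0) = 6, encontramos x(t) = 6·exp(2·t). Tenemos la posición x(t) = 6·exp(2·t). Sustituyendo t = log(3)/2: x(log(3)/2) = 18.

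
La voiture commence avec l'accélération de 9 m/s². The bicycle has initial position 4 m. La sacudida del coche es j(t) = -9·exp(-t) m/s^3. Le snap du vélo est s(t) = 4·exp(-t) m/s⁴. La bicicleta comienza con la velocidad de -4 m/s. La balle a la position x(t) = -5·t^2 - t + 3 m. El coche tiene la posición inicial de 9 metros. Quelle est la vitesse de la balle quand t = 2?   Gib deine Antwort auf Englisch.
To solve this, we need to take 1 derivative of our position equation x(t) = -5·t^2 - t + 3. The derivative of position gives velocity: v(t) = -10·t - 1. Using v(t) = -10·t - 1 and substituting t = 2, we find v = -21.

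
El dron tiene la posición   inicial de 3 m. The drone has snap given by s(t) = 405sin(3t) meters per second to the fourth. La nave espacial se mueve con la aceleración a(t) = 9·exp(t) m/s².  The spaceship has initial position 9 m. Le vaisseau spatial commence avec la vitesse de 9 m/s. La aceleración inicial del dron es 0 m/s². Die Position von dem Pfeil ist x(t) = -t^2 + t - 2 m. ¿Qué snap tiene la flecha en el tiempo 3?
Debemos derivar nuestra ecuación de la posición x(t) = -t^2 + t - 2 4 veces. Derivando la posición, obtenemos la velocidad: v(t) = 1 - 2·t. Derivando la velocidad, obtenemos la aceleración: a(t) = -2. Tomando d/dt de a(t), encontramos j(t) = 0. Tomando d/dt de j(t), encontramos s(t) = 0. De la ecuación del snap s(t) = 0, sustituimos t = 3 para obtener s = 0.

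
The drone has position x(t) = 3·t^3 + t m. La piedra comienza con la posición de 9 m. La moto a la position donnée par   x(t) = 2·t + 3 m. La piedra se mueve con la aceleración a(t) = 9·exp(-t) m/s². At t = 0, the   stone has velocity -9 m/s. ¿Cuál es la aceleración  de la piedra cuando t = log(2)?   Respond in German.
Aus der Gleichung für die Beschleunigung a(t) = 9·exp(-t), setzen wir t = log(2) ein und erhalten a = 9/2.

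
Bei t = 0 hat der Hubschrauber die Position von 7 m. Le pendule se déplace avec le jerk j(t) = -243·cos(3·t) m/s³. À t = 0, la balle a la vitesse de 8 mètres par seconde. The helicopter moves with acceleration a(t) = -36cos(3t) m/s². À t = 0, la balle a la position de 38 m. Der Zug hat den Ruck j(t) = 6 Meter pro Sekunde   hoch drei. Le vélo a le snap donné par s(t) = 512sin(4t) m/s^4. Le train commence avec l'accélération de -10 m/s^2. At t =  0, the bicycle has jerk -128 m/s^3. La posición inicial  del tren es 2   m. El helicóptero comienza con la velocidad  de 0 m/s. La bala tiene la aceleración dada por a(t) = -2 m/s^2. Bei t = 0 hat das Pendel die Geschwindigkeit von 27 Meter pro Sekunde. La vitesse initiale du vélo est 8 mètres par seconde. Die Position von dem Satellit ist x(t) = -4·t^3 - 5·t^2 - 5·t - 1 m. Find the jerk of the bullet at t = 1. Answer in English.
To solve this, we need to take 1 derivative of our acceleration equation a(t) = -2. The derivative of acceleration gives jerk: j(t) = 0. From the given jerk equation j(t) = 0, we substitute t = 1 to get j = 0.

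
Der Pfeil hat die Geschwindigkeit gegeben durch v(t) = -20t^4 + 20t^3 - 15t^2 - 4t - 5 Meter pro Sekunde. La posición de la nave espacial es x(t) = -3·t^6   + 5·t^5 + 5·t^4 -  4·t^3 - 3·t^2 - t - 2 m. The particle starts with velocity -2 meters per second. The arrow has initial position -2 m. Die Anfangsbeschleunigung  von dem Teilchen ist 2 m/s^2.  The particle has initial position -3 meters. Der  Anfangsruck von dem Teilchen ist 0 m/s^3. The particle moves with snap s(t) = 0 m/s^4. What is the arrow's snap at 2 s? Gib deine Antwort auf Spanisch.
Para resolver esto, necesitamos tomar 3 derivadas de nuestra ecuación de la velocidad v(t) = -20·t^4 + 20·t^3 - 15·t^2 - 4·t - 5. Derivando la velocidad, obtenemos la aceleración: a(t) = -80·t^3 + 60·t^2 - 30·t - 4. Derivando la aceleración, obtenemos la sacudida: j(t) = -240·t^2 + 120·t - 30. La derivada de la sacudida da el snap: s(t) = 120 - 480·t. De la ecuación del snap s(t) = 120 - 480·t, sustituimos t = 2 para obtener s = -840.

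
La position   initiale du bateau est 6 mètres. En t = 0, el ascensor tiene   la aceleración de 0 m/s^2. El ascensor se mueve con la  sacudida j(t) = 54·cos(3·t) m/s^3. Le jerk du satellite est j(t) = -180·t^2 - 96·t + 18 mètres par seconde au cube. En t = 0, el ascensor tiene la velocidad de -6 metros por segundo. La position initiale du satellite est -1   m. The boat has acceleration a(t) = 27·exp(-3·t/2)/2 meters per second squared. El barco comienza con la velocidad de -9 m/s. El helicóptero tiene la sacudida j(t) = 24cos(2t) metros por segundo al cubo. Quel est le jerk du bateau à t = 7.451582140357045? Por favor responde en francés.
Pour résoudre ceci, nous devons prendre 1 dérivée de notre équation de l'accélération a(t) = 27·exp(-3·t/2)/2. La dérivée de l'accélération donne le jerk: j(t) = -81·exp(-3·t/2)/4. Nous avons le jerk j(t) = -81·exp(-3·t/2)/4. En substituant t = 7.451582140357045: j(7.451582140357045) = -0.000283239304985884.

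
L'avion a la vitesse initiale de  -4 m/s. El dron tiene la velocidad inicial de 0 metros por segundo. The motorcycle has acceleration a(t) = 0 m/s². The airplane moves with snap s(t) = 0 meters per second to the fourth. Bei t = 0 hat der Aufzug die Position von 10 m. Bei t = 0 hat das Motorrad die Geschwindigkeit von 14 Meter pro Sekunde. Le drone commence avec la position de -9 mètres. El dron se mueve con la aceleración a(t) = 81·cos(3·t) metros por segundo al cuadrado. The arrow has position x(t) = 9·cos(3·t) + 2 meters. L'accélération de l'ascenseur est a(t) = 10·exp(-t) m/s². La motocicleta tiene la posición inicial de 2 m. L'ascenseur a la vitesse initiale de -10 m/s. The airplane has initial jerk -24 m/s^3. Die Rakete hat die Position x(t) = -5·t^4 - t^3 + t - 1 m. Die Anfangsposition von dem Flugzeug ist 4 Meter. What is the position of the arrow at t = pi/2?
From the given position equation x(t) = 9·cos(3·t) + 2, we substitute t = pi/2 to get x = 2.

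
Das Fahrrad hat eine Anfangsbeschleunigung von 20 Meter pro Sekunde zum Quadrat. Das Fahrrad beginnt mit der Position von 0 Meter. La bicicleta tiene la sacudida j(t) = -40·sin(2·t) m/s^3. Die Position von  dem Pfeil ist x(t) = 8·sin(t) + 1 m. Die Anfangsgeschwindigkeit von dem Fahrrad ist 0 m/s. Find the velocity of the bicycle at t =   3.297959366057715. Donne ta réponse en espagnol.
Debemos encontrar la integral de nuestra ecuación de la sacudida j(t) = -40·sin(2·t) 2 veces. La integral de la sacudida es la aceleración. Usando a(0) = 20, obtenemos a(t) = 20·cos(2·t). Integrando la aceleración y usando la condición inicial v(0) = 0, obtenemos v(t) = 10·sin(2·t). Usando v(t) = 10·sin(2·t) y sustituyendo t = 3.297959366057715, encontramos v = 3.07660625889855.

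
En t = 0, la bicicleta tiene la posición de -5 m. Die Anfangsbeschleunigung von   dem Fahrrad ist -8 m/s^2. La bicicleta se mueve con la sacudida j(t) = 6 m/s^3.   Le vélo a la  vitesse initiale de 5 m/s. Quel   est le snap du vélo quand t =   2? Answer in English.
We must differentiate our jerk equation j(t) = 6 1 time. The derivative of jerk gives snap: s(t) = 0. We have snap s(t) = 0. Substituting t = 2: s(2) = 0.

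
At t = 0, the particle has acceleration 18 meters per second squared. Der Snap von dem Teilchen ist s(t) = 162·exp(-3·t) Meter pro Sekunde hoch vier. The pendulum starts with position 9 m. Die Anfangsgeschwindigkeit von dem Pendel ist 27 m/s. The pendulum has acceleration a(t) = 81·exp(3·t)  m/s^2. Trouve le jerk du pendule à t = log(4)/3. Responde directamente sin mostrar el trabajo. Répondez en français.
La réponse est 972.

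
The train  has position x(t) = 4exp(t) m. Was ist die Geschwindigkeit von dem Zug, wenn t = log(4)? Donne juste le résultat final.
Die Antwort ist 16.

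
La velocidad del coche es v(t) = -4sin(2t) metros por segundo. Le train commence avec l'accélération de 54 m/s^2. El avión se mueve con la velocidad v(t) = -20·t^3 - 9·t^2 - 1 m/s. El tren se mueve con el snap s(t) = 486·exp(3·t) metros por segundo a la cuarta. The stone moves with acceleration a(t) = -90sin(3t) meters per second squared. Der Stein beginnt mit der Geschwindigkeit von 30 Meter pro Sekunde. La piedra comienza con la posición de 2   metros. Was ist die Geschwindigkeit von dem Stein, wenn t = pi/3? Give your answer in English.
To find the answer, we compute 1 antiderivative of a(t) = -90·sin(3·t). Finding the antiderivative of a(t) and using v(0) = 30: v(t) = 30·cos(3·t). Using v(t) = 30·cos(3·t) and substituting t = pi/3, we find v = -30.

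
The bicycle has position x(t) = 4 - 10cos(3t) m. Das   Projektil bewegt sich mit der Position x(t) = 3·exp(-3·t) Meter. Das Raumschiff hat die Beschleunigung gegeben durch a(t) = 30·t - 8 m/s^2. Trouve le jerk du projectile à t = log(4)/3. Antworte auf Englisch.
We must differentiate our position equation x(t) = 3·exp(-3·t) 3 times. Taking d/dt of x(t), we find v(t) = -9·exp(-3·t). Differentiating velocity, we get acceleration: a(t) = 27·exp(-3·t). Differentiating acceleration, we get jerk: j(t) = -81·exp(-3·t). We have jerk j(t) = -81·exp(-3·t). Substituting t = log(4)/3: j(log(4)/3) = -81/4.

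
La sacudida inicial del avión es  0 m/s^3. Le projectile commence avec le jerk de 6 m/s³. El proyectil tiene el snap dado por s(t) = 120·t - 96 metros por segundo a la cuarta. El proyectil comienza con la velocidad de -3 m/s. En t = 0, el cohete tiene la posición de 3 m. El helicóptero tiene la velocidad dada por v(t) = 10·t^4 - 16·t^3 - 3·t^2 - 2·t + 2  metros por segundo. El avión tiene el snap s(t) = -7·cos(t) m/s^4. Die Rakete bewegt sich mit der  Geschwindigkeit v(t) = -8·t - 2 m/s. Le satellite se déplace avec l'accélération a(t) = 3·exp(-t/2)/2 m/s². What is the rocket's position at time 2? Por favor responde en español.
Debemos encontrar la integral de nuestra ecuación de la velocidad v(t) = -8·t - 2 1 vez. La integral de la velocidad es la posición. Usando x(0) = 3, obtenemos x(t) = -4·t^2 - 2·t + 3. Tenemos la posición x(t) = -4·t^2 - 2·t + 3. Sustituyendo t = 2: x(2) = -17.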